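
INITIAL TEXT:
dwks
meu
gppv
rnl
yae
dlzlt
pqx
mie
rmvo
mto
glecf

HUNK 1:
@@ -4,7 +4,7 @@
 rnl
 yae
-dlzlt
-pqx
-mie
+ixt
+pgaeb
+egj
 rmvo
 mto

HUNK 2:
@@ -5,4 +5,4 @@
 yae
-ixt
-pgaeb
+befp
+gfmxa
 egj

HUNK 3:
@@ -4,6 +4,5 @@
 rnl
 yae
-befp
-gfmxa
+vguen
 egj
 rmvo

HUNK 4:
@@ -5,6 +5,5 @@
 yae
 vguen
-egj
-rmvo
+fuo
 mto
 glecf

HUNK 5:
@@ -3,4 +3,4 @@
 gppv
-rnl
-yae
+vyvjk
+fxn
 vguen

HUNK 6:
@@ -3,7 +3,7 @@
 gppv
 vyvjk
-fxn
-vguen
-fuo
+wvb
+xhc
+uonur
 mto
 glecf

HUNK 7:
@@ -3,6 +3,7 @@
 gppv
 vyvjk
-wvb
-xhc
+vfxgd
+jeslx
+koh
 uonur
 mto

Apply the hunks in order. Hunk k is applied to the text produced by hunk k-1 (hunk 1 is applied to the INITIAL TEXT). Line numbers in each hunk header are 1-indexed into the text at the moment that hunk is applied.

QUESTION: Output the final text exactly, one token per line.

Answer: dwks
meu
gppv
vyvjk
vfxgd
jeslx
koh
uonur
mto
glecf

Derivation:
Hunk 1: at line 4 remove [dlzlt,pqx,mie] add [ixt,pgaeb,egj] -> 11 lines: dwks meu gppv rnl yae ixt pgaeb egj rmvo mto glecf
Hunk 2: at line 5 remove [ixt,pgaeb] add [befp,gfmxa] -> 11 lines: dwks meu gppv rnl yae befp gfmxa egj rmvo mto glecf
Hunk 3: at line 4 remove [befp,gfmxa] add [vguen] -> 10 lines: dwks meu gppv rnl yae vguen egj rmvo mto glecf
Hunk 4: at line 5 remove [egj,rmvo] add [fuo] -> 9 lines: dwks meu gppv rnl yae vguen fuo mto glecf
Hunk 5: at line 3 remove [rnl,yae] add [vyvjk,fxn] -> 9 lines: dwks meu gppv vyvjk fxn vguen fuo mto glecf
Hunk 6: at line 3 remove [fxn,vguen,fuo] add [wvb,xhc,uonur] -> 9 lines: dwks meu gppv vyvjk wvb xhc uonur mto glecf
Hunk 7: at line 3 remove [wvb,xhc] add [vfxgd,jeslx,koh] -> 10 lines: dwks meu gppv vyvjk vfxgd jeslx koh uonur mto glecf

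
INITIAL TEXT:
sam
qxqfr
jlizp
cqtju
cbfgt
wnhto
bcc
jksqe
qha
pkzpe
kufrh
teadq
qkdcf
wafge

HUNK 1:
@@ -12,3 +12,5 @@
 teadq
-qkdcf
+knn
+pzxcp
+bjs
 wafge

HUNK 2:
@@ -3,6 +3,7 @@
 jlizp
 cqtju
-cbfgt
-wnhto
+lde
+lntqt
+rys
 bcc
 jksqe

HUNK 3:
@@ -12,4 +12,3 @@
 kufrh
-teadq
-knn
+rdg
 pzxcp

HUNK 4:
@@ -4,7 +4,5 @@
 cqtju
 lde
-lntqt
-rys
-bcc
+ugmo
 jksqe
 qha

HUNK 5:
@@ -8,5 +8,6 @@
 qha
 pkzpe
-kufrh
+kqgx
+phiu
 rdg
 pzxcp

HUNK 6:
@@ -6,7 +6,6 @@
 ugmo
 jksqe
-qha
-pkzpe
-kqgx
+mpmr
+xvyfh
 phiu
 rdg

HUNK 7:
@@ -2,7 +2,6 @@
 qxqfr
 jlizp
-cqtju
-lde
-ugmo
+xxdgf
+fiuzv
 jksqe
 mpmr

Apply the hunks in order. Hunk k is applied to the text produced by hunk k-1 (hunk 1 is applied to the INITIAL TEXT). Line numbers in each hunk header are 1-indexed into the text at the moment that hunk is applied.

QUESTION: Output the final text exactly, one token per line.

Hunk 1: at line 12 remove [qkdcf] add [knn,pzxcp,bjs] -> 16 lines: sam qxqfr jlizp cqtju cbfgt wnhto bcc jksqe qha pkzpe kufrh teadq knn pzxcp bjs wafge
Hunk 2: at line 3 remove [cbfgt,wnhto] add [lde,lntqt,rys] -> 17 lines: sam qxqfr jlizp cqtju lde lntqt rys bcc jksqe qha pkzpe kufrh teadq knn pzxcp bjs wafge
Hunk 3: at line 12 remove [teadq,knn] add [rdg] -> 16 lines: sam qxqfr jlizp cqtju lde lntqt rys bcc jksqe qha pkzpe kufrh rdg pzxcp bjs wafge
Hunk 4: at line 4 remove [lntqt,rys,bcc] add [ugmo] -> 14 lines: sam qxqfr jlizp cqtju lde ugmo jksqe qha pkzpe kufrh rdg pzxcp bjs wafge
Hunk 5: at line 8 remove [kufrh] add [kqgx,phiu] -> 15 lines: sam qxqfr jlizp cqtju lde ugmo jksqe qha pkzpe kqgx phiu rdg pzxcp bjs wafge
Hunk 6: at line 6 remove [qha,pkzpe,kqgx] add [mpmr,xvyfh] -> 14 lines: sam qxqfr jlizp cqtju lde ugmo jksqe mpmr xvyfh phiu rdg pzxcp bjs wafge
Hunk 7: at line 2 remove [cqtju,lde,ugmo] add [xxdgf,fiuzv] -> 13 lines: sam qxqfr jlizp xxdgf fiuzv jksqe mpmr xvyfh phiu rdg pzxcp bjs wafge

Answer: sam
qxqfr
jlizp
xxdgf
fiuzv
jksqe
mpmr
xvyfh
phiu
rdg
pzxcp
bjs
wafge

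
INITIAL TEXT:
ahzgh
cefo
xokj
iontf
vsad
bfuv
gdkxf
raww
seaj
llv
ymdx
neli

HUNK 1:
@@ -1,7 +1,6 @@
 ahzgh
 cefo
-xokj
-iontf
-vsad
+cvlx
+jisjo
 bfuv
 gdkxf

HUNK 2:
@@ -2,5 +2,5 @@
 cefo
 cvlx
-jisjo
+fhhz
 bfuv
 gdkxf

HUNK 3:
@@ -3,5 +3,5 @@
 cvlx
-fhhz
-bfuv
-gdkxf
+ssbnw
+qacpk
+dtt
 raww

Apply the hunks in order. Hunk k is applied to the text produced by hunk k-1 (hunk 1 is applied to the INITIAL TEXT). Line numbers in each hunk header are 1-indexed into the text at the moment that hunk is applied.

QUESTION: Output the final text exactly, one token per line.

Hunk 1: at line 1 remove [xokj,iontf,vsad] add [cvlx,jisjo] -> 11 lines: ahzgh cefo cvlx jisjo bfuv gdkxf raww seaj llv ymdx neli
Hunk 2: at line 2 remove [jisjo] add [fhhz] -> 11 lines: ahzgh cefo cvlx fhhz bfuv gdkxf raww seaj llv ymdx neli
Hunk 3: at line 3 remove [fhhz,bfuv,gdkxf] add [ssbnw,qacpk,dtt] -> 11 lines: ahzgh cefo cvlx ssbnw qacpk dtt raww seaj llv ymdx neli

Answer: ahzgh
cefo
cvlx
ssbnw
qacpk
dtt
raww
seaj
llv
ymdx
neli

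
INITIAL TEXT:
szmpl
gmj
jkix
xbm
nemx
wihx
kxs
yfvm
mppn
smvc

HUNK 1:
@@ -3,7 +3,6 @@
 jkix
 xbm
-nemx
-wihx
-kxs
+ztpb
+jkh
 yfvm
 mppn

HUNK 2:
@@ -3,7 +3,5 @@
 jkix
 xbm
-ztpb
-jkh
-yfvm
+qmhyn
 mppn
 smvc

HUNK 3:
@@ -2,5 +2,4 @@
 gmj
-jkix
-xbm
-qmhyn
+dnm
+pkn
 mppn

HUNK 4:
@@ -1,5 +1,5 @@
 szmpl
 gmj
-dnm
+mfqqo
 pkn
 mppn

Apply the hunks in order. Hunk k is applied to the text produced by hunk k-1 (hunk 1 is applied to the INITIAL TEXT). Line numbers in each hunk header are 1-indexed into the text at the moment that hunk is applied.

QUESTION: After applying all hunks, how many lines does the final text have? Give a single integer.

Hunk 1: at line 3 remove [nemx,wihx,kxs] add [ztpb,jkh] -> 9 lines: szmpl gmj jkix xbm ztpb jkh yfvm mppn smvc
Hunk 2: at line 3 remove [ztpb,jkh,yfvm] add [qmhyn] -> 7 lines: szmpl gmj jkix xbm qmhyn mppn smvc
Hunk 3: at line 2 remove [jkix,xbm,qmhyn] add [dnm,pkn] -> 6 lines: szmpl gmj dnm pkn mppn smvc
Hunk 4: at line 1 remove [dnm] add [mfqqo] -> 6 lines: szmpl gmj mfqqo pkn mppn smvc
Final line count: 6

Answer: 6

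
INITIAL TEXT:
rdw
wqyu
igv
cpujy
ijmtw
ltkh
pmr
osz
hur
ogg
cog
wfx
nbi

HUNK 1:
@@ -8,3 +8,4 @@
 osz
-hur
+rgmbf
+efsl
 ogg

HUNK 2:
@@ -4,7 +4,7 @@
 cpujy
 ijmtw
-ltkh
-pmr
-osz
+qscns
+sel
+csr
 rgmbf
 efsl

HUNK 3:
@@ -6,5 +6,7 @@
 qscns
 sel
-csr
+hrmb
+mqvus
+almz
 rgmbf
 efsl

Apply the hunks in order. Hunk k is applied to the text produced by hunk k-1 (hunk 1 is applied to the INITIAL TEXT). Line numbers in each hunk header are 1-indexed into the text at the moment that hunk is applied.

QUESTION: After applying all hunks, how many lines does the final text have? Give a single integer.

Answer: 16

Derivation:
Hunk 1: at line 8 remove [hur] add [rgmbf,efsl] -> 14 lines: rdw wqyu igv cpujy ijmtw ltkh pmr osz rgmbf efsl ogg cog wfx nbi
Hunk 2: at line 4 remove [ltkh,pmr,osz] add [qscns,sel,csr] -> 14 lines: rdw wqyu igv cpujy ijmtw qscns sel csr rgmbf efsl ogg cog wfx nbi
Hunk 3: at line 6 remove [csr] add [hrmb,mqvus,almz] -> 16 lines: rdw wqyu igv cpujy ijmtw qscns sel hrmb mqvus almz rgmbf efsl ogg cog wfx nbi
Final line count: 16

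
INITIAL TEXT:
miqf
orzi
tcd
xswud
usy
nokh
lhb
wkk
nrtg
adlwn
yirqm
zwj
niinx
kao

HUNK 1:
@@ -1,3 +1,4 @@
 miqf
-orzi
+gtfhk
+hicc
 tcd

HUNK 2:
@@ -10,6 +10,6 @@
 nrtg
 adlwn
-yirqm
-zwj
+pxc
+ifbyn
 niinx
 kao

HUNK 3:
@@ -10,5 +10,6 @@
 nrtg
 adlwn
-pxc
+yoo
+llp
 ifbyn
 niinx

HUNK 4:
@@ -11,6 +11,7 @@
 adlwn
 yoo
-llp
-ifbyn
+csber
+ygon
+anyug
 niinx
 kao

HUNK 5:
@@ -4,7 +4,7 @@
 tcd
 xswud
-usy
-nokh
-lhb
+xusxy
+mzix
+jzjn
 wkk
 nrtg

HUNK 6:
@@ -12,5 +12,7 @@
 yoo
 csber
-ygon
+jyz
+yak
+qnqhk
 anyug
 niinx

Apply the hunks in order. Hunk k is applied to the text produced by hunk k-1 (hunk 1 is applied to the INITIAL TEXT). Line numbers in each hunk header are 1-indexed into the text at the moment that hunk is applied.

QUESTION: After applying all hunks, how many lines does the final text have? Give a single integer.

Answer: 19

Derivation:
Hunk 1: at line 1 remove [orzi] add [gtfhk,hicc] -> 15 lines: miqf gtfhk hicc tcd xswud usy nokh lhb wkk nrtg adlwn yirqm zwj niinx kao
Hunk 2: at line 10 remove [yirqm,zwj] add [pxc,ifbyn] -> 15 lines: miqf gtfhk hicc tcd xswud usy nokh lhb wkk nrtg adlwn pxc ifbyn niinx kao
Hunk 3: at line 10 remove [pxc] add [yoo,llp] -> 16 lines: miqf gtfhk hicc tcd xswud usy nokh lhb wkk nrtg adlwn yoo llp ifbyn niinx kao
Hunk 4: at line 11 remove [llp,ifbyn] add [csber,ygon,anyug] -> 17 lines: miqf gtfhk hicc tcd xswud usy nokh lhb wkk nrtg adlwn yoo csber ygon anyug niinx kao
Hunk 5: at line 4 remove [usy,nokh,lhb] add [xusxy,mzix,jzjn] -> 17 lines: miqf gtfhk hicc tcd xswud xusxy mzix jzjn wkk nrtg adlwn yoo csber ygon anyug niinx kao
Hunk 6: at line 12 remove [ygon] add [jyz,yak,qnqhk] -> 19 lines: miqf gtfhk hicc tcd xswud xusxy mzix jzjn wkk nrtg adlwn yoo csber jyz yak qnqhk anyug niinx kao
Final line count: 19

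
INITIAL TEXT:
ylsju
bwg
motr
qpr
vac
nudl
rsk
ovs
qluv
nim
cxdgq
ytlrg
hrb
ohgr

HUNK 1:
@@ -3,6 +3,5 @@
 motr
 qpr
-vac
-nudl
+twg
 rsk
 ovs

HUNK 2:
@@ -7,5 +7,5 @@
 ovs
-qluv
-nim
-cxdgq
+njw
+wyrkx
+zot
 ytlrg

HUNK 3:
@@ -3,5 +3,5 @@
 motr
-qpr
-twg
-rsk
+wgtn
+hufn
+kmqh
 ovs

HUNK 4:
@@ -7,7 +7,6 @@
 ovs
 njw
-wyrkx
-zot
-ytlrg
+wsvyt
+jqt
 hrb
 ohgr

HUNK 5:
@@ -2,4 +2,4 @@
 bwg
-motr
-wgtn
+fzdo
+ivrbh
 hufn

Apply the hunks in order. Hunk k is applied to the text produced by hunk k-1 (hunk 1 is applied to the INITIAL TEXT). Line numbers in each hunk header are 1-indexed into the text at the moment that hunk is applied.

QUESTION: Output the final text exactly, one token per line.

Hunk 1: at line 3 remove [vac,nudl] add [twg] -> 13 lines: ylsju bwg motr qpr twg rsk ovs qluv nim cxdgq ytlrg hrb ohgr
Hunk 2: at line 7 remove [qluv,nim,cxdgq] add [njw,wyrkx,zot] -> 13 lines: ylsju bwg motr qpr twg rsk ovs njw wyrkx zot ytlrg hrb ohgr
Hunk 3: at line 3 remove [qpr,twg,rsk] add [wgtn,hufn,kmqh] -> 13 lines: ylsju bwg motr wgtn hufn kmqh ovs njw wyrkx zot ytlrg hrb ohgr
Hunk 4: at line 7 remove [wyrkx,zot,ytlrg] add [wsvyt,jqt] -> 12 lines: ylsju bwg motr wgtn hufn kmqh ovs njw wsvyt jqt hrb ohgr
Hunk 5: at line 2 remove [motr,wgtn] add [fzdo,ivrbh] -> 12 lines: ylsju bwg fzdo ivrbh hufn kmqh ovs njw wsvyt jqt hrb ohgr

Answer: ylsju
bwg
fzdo
ivrbh
hufn
kmqh
ovs
njw
wsvyt
jqt
hrb
ohgr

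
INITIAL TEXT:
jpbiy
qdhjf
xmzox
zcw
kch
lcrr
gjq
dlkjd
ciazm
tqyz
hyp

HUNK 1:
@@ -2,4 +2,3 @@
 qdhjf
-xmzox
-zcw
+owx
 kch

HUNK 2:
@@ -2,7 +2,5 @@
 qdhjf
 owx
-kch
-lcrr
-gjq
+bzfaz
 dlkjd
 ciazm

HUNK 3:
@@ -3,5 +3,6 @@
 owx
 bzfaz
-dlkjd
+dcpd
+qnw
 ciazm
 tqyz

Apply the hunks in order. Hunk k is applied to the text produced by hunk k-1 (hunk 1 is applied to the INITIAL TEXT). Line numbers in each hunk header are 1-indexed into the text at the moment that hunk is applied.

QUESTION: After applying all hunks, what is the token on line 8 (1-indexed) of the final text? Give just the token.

Answer: tqyz

Derivation:
Hunk 1: at line 2 remove [xmzox,zcw] add [owx] -> 10 lines: jpbiy qdhjf owx kch lcrr gjq dlkjd ciazm tqyz hyp
Hunk 2: at line 2 remove [kch,lcrr,gjq] add [bzfaz] -> 8 lines: jpbiy qdhjf owx bzfaz dlkjd ciazm tqyz hyp
Hunk 3: at line 3 remove [dlkjd] add [dcpd,qnw] -> 9 lines: jpbiy qdhjf owx bzfaz dcpd qnw ciazm tqyz hyp
Final line 8: tqyz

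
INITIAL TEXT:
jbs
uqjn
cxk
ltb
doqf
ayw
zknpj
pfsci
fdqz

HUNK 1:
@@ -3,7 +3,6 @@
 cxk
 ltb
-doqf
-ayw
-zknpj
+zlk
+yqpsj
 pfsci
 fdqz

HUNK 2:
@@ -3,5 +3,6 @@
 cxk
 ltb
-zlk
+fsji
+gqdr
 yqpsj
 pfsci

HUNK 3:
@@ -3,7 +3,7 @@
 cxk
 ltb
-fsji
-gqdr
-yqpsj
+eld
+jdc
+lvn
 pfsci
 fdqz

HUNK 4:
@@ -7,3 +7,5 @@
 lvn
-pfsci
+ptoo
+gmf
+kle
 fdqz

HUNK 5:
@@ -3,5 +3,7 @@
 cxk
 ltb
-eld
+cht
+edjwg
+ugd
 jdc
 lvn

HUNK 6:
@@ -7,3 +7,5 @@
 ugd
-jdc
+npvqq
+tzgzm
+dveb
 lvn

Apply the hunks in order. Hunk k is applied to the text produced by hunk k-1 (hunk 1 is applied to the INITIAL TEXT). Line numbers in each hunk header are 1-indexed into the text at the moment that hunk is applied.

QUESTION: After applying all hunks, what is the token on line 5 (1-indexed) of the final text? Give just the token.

Answer: cht

Derivation:
Hunk 1: at line 3 remove [doqf,ayw,zknpj] add [zlk,yqpsj] -> 8 lines: jbs uqjn cxk ltb zlk yqpsj pfsci fdqz
Hunk 2: at line 3 remove [zlk] add [fsji,gqdr] -> 9 lines: jbs uqjn cxk ltb fsji gqdr yqpsj pfsci fdqz
Hunk 3: at line 3 remove [fsji,gqdr,yqpsj] add [eld,jdc,lvn] -> 9 lines: jbs uqjn cxk ltb eld jdc lvn pfsci fdqz
Hunk 4: at line 7 remove [pfsci] add [ptoo,gmf,kle] -> 11 lines: jbs uqjn cxk ltb eld jdc lvn ptoo gmf kle fdqz
Hunk 5: at line 3 remove [eld] add [cht,edjwg,ugd] -> 13 lines: jbs uqjn cxk ltb cht edjwg ugd jdc lvn ptoo gmf kle fdqz
Hunk 6: at line 7 remove [jdc] add [npvqq,tzgzm,dveb] -> 15 lines: jbs uqjn cxk ltb cht edjwg ugd npvqq tzgzm dveb lvn ptoo gmf kle fdqz
Final line 5: cht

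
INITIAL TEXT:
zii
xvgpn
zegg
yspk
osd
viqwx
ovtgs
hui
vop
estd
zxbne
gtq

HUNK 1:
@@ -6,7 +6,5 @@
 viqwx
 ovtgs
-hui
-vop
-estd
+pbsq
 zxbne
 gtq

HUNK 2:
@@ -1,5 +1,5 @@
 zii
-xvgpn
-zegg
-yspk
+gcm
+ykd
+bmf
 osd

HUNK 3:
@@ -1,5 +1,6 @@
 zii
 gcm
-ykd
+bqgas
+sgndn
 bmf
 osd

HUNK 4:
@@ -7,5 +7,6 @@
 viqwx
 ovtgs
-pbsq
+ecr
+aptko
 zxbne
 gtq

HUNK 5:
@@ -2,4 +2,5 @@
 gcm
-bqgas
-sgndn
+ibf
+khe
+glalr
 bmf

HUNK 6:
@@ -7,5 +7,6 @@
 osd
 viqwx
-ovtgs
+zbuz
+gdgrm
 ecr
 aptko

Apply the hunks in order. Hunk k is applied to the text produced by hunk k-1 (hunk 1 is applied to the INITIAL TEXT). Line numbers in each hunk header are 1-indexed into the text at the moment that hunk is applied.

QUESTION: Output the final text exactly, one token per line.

Hunk 1: at line 6 remove [hui,vop,estd] add [pbsq] -> 10 lines: zii xvgpn zegg yspk osd viqwx ovtgs pbsq zxbne gtq
Hunk 2: at line 1 remove [xvgpn,zegg,yspk] add [gcm,ykd,bmf] -> 10 lines: zii gcm ykd bmf osd viqwx ovtgs pbsq zxbne gtq
Hunk 3: at line 1 remove [ykd] add [bqgas,sgndn] -> 11 lines: zii gcm bqgas sgndn bmf osd viqwx ovtgs pbsq zxbne gtq
Hunk 4: at line 7 remove [pbsq] add [ecr,aptko] -> 12 lines: zii gcm bqgas sgndn bmf osd viqwx ovtgs ecr aptko zxbne gtq
Hunk 5: at line 2 remove [bqgas,sgndn] add [ibf,khe,glalr] -> 13 lines: zii gcm ibf khe glalr bmf osd viqwx ovtgs ecr aptko zxbne gtq
Hunk 6: at line 7 remove [ovtgs] add [zbuz,gdgrm] -> 14 lines: zii gcm ibf khe glalr bmf osd viqwx zbuz gdgrm ecr aptko zxbne gtq

Answer: zii
gcm
ibf
khe
glalr
bmf
osd
viqwx
zbuz
gdgrm
ecr
aptko
zxbne
gtq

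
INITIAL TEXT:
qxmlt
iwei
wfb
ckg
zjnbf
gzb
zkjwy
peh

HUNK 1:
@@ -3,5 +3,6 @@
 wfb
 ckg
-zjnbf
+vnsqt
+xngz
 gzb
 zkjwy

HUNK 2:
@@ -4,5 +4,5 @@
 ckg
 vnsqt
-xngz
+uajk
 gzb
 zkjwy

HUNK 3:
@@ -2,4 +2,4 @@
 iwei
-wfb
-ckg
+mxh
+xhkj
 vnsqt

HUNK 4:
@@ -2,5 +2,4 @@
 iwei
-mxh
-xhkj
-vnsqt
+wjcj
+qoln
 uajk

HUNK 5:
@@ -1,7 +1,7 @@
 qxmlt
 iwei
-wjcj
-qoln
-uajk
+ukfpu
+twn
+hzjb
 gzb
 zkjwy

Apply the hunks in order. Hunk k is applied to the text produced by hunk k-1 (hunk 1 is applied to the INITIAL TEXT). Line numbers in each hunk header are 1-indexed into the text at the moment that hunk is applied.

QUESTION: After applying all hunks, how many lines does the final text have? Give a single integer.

Answer: 8

Derivation:
Hunk 1: at line 3 remove [zjnbf] add [vnsqt,xngz] -> 9 lines: qxmlt iwei wfb ckg vnsqt xngz gzb zkjwy peh
Hunk 2: at line 4 remove [xngz] add [uajk] -> 9 lines: qxmlt iwei wfb ckg vnsqt uajk gzb zkjwy peh
Hunk 3: at line 2 remove [wfb,ckg] add [mxh,xhkj] -> 9 lines: qxmlt iwei mxh xhkj vnsqt uajk gzb zkjwy peh
Hunk 4: at line 2 remove [mxh,xhkj,vnsqt] add [wjcj,qoln] -> 8 lines: qxmlt iwei wjcj qoln uajk gzb zkjwy peh
Hunk 5: at line 1 remove [wjcj,qoln,uajk] add [ukfpu,twn,hzjb] -> 8 lines: qxmlt iwei ukfpu twn hzjb gzb zkjwy peh
Final line count: 8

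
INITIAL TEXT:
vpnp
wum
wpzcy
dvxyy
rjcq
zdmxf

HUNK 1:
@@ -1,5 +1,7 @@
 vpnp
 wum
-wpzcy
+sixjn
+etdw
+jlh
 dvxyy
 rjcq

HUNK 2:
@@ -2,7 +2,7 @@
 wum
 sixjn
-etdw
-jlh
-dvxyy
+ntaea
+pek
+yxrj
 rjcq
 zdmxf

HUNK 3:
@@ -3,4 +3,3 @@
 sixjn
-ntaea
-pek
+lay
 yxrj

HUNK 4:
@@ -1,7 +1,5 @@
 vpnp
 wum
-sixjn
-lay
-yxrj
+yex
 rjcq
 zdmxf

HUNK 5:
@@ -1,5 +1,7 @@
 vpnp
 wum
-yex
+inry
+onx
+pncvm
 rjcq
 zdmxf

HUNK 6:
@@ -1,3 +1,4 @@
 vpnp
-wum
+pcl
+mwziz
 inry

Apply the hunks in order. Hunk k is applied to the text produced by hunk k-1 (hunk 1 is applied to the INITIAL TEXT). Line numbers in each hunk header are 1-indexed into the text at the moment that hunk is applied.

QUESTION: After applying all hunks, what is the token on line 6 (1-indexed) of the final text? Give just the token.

Answer: pncvm

Derivation:
Hunk 1: at line 1 remove [wpzcy] add [sixjn,etdw,jlh] -> 8 lines: vpnp wum sixjn etdw jlh dvxyy rjcq zdmxf
Hunk 2: at line 2 remove [etdw,jlh,dvxyy] add [ntaea,pek,yxrj] -> 8 lines: vpnp wum sixjn ntaea pek yxrj rjcq zdmxf
Hunk 3: at line 3 remove [ntaea,pek] add [lay] -> 7 lines: vpnp wum sixjn lay yxrj rjcq zdmxf
Hunk 4: at line 1 remove [sixjn,lay,yxrj] add [yex] -> 5 lines: vpnp wum yex rjcq zdmxf
Hunk 5: at line 1 remove [yex] add [inry,onx,pncvm] -> 7 lines: vpnp wum inry onx pncvm rjcq zdmxf
Hunk 6: at line 1 remove [wum] add [pcl,mwziz] -> 8 lines: vpnp pcl mwziz inry onx pncvm rjcq zdmxf
Final line 6: pncvm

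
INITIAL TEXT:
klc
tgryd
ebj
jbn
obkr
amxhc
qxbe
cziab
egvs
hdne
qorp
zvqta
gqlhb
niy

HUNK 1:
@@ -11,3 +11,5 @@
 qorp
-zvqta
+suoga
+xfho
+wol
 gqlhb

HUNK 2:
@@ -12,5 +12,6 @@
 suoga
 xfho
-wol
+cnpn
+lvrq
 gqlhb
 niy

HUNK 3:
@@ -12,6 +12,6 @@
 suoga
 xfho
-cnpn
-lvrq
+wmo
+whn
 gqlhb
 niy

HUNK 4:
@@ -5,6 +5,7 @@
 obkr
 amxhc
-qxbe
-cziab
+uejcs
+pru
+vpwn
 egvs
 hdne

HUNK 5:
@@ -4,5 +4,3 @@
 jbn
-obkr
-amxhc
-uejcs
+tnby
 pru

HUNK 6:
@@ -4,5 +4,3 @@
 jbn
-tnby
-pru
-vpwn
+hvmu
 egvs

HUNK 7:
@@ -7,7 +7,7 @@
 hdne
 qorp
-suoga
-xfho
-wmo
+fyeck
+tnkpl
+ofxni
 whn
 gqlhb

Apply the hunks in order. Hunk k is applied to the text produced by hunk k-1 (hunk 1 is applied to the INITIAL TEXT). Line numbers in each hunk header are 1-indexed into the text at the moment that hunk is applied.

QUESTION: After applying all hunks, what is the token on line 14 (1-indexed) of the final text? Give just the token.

Hunk 1: at line 11 remove [zvqta] add [suoga,xfho,wol] -> 16 lines: klc tgryd ebj jbn obkr amxhc qxbe cziab egvs hdne qorp suoga xfho wol gqlhb niy
Hunk 2: at line 12 remove [wol] add [cnpn,lvrq] -> 17 lines: klc tgryd ebj jbn obkr amxhc qxbe cziab egvs hdne qorp suoga xfho cnpn lvrq gqlhb niy
Hunk 3: at line 12 remove [cnpn,lvrq] add [wmo,whn] -> 17 lines: klc tgryd ebj jbn obkr amxhc qxbe cziab egvs hdne qorp suoga xfho wmo whn gqlhb niy
Hunk 4: at line 5 remove [qxbe,cziab] add [uejcs,pru,vpwn] -> 18 lines: klc tgryd ebj jbn obkr amxhc uejcs pru vpwn egvs hdne qorp suoga xfho wmo whn gqlhb niy
Hunk 5: at line 4 remove [obkr,amxhc,uejcs] add [tnby] -> 16 lines: klc tgryd ebj jbn tnby pru vpwn egvs hdne qorp suoga xfho wmo whn gqlhb niy
Hunk 6: at line 4 remove [tnby,pru,vpwn] add [hvmu] -> 14 lines: klc tgryd ebj jbn hvmu egvs hdne qorp suoga xfho wmo whn gqlhb niy
Hunk 7: at line 7 remove [suoga,xfho,wmo] add [fyeck,tnkpl,ofxni] -> 14 lines: klc tgryd ebj jbn hvmu egvs hdne qorp fyeck tnkpl ofxni whn gqlhb niy
Final line 14: niy

Answer: niy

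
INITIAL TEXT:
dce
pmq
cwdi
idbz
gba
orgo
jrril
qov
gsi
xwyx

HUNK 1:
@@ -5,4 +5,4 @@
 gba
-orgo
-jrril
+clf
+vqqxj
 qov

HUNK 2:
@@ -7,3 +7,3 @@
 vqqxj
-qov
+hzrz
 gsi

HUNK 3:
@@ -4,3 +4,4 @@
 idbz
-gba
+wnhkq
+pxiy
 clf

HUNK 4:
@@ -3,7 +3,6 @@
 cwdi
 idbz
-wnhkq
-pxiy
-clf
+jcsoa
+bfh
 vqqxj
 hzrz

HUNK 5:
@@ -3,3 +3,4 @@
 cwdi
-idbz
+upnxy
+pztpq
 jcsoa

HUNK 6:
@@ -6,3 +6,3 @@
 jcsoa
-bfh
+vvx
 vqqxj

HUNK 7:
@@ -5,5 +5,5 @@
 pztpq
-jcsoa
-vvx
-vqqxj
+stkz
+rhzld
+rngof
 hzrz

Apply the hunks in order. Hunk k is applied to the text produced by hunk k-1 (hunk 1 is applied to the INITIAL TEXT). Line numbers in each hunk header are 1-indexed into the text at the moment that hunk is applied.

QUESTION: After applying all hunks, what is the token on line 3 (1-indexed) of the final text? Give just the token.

Answer: cwdi

Derivation:
Hunk 1: at line 5 remove [orgo,jrril] add [clf,vqqxj] -> 10 lines: dce pmq cwdi idbz gba clf vqqxj qov gsi xwyx
Hunk 2: at line 7 remove [qov] add [hzrz] -> 10 lines: dce pmq cwdi idbz gba clf vqqxj hzrz gsi xwyx
Hunk 3: at line 4 remove [gba] add [wnhkq,pxiy] -> 11 lines: dce pmq cwdi idbz wnhkq pxiy clf vqqxj hzrz gsi xwyx
Hunk 4: at line 3 remove [wnhkq,pxiy,clf] add [jcsoa,bfh] -> 10 lines: dce pmq cwdi idbz jcsoa bfh vqqxj hzrz gsi xwyx
Hunk 5: at line 3 remove [idbz] add [upnxy,pztpq] -> 11 lines: dce pmq cwdi upnxy pztpq jcsoa bfh vqqxj hzrz gsi xwyx
Hunk 6: at line 6 remove [bfh] add [vvx] -> 11 lines: dce pmq cwdi upnxy pztpq jcsoa vvx vqqxj hzrz gsi xwyx
Hunk 7: at line 5 remove [jcsoa,vvx,vqqxj] add [stkz,rhzld,rngof] -> 11 lines: dce pmq cwdi upnxy pztpq stkz rhzld rngof hzrz gsi xwyx
Final line 3: cwdi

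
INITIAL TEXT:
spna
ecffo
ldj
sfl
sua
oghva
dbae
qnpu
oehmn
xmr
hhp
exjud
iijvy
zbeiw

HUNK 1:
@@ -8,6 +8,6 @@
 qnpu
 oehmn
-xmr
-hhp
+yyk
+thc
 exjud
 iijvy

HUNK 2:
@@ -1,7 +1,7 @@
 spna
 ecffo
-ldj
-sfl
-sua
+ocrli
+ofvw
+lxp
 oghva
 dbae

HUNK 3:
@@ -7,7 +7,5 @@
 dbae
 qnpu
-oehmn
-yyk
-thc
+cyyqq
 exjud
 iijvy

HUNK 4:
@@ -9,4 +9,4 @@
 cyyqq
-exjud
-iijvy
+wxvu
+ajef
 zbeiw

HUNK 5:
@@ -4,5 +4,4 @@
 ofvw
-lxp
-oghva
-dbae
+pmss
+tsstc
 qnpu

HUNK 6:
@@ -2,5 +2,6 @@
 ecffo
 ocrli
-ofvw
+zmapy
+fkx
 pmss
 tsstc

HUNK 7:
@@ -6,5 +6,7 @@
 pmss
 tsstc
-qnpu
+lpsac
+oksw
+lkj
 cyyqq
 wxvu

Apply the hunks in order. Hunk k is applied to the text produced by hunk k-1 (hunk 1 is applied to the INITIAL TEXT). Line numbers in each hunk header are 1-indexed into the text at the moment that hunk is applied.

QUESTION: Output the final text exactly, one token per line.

Answer: spna
ecffo
ocrli
zmapy
fkx
pmss
tsstc
lpsac
oksw
lkj
cyyqq
wxvu
ajef
zbeiw

Derivation:
Hunk 1: at line 8 remove [xmr,hhp] add [yyk,thc] -> 14 lines: spna ecffo ldj sfl sua oghva dbae qnpu oehmn yyk thc exjud iijvy zbeiw
Hunk 2: at line 1 remove [ldj,sfl,sua] add [ocrli,ofvw,lxp] -> 14 lines: spna ecffo ocrli ofvw lxp oghva dbae qnpu oehmn yyk thc exjud iijvy zbeiw
Hunk 3: at line 7 remove [oehmn,yyk,thc] add [cyyqq] -> 12 lines: spna ecffo ocrli ofvw lxp oghva dbae qnpu cyyqq exjud iijvy zbeiw
Hunk 4: at line 9 remove [exjud,iijvy] add [wxvu,ajef] -> 12 lines: spna ecffo ocrli ofvw lxp oghva dbae qnpu cyyqq wxvu ajef zbeiw
Hunk 5: at line 4 remove [lxp,oghva,dbae] add [pmss,tsstc] -> 11 lines: spna ecffo ocrli ofvw pmss tsstc qnpu cyyqq wxvu ajef zbeiw
Hunk 6: at line 2 remove [ofvw] add [zmapy,fkx] -> 12 lines: spna ecffo ocrli zmapy fkx pmss tsstc qnpu cyyqq wxvu ajef zbeiw
Hunk 7: at line 6 remove [qnpu] add [lpsac,oksw,lkj] -> 14 lines: spna ecffo ocrli zmapy fkx pmss tsstc lpsac oksw lkj cyyqq wxvu ajef zbeiw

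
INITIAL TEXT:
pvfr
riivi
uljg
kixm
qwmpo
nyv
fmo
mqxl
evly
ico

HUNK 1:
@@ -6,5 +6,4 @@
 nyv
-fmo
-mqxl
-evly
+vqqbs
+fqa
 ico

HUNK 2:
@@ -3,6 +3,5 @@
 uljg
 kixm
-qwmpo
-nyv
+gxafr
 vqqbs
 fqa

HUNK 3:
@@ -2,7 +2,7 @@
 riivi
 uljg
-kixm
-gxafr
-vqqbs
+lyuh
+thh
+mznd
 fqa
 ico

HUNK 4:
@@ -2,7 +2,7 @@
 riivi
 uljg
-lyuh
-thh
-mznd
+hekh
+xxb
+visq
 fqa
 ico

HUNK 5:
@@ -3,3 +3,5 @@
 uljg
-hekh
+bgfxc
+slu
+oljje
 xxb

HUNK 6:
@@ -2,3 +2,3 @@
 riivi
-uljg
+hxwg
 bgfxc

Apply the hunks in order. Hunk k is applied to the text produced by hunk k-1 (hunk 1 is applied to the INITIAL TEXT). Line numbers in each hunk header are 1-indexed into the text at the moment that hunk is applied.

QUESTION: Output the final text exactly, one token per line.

Hunk 1: at line 6 remove [fmo,mqxl,evly] add [vqqbs,fqa] -> 9 lines: pvfr riivi uljg kixm qwmpo nyv vqqbs fqa ico
Hunk 2: at line 3 remove [qwmpo,nyv] add [gxafr] -> 8 lines: pvfr riivi uljg kixm gxafr vqqbs fqa ico
Hunk 3: at line 2 remove [kixm,gxafr,vqqbs] add [lyuh,thh,mznd] -> 8 lines: pvfr riivi uljg lyuh thh mznd fqa ico
Hunk 4: at line 2 remove [lyuh,thh,mznd] add [hekh,xxb,visq] -> 8 lines: pvfr riivi uljg hekh xxb visq fqa ico
Hunk 5: at line 3 remove [hekh] add [bgfxc,slu,oljje] -> 10 lines: pvfr riivi uljg bgfxc slu oljje xxb visq fqa ico
Hunk 6: at line 2 remove [uljg] add [hxwg] -> 10 lines: pvfr riivi hxwg bgfxc slu oljje xxb visq fqa ico

Answer: pvfr
riivi
hxwg
bgfxc
slu
oljje
xxb
visq
fqa
ico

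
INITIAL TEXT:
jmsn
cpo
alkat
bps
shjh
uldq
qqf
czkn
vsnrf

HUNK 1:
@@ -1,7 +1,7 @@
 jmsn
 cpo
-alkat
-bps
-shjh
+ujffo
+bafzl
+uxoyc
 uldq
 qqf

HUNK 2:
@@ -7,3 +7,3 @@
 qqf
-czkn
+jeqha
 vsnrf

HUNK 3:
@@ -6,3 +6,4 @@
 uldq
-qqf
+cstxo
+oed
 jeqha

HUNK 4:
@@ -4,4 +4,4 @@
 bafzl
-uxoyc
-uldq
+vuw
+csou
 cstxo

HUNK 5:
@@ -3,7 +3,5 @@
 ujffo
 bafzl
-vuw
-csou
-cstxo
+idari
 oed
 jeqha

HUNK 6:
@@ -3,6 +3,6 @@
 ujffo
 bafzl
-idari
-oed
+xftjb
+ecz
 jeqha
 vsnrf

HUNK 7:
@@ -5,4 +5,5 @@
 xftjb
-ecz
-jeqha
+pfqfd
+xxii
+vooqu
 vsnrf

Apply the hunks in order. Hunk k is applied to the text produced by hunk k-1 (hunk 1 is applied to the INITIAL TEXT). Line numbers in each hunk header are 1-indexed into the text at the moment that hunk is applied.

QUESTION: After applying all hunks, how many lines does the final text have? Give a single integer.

Hunk 1: at line 1 remove [alkat,bps,shjh] add [ujffo,bafzl,uxoyc] -> 9 lines: jmsn cpo ujffo bafzl uxoyc uldq qqf czkn vsnrf
Hunk 2: at line 7 remove [czkn] add [jeqha] -> 9 lines: jmsn cpo ujffo bafzl uxoyc uldq qqf jeqha vsnrf
Hunk 3: at line 6 remove [qqf] add [cstxo,oed] -> 10 lines: jmsn cpo ujffo bafzl uxoyc uldq cstxo oed jeqha vsnrf
Hunk 4: at line 4 remove [uxoyc,uldq] add [vuw,csou] -> 10 lines: jmsn cpo ujffo bafzl vuw csou cstxo oed jeqha vsnrf
Hunk 5: at line 3 remove [vuw,csou,cstxo] add [idari] -> 8 lines: jmsn cpo ujffo bafzl idari oed jeqha vsnrf
Hunk 6: at line 3 remove [idari,oed] add [xftjb,ecz] -> 8 lines: jmsn cpo ujffo bafzl xftjb ecz jeqha vsnrf
Hunk 7: at line 5 remove [ecz,jeqha] add [pfqfd,xxii,vooqu] -> 9 lines: jmsn cpo ujffo bafzl xftjb pfqfd xxii vooqu vsnrf
Final line count: 9

Answer: 9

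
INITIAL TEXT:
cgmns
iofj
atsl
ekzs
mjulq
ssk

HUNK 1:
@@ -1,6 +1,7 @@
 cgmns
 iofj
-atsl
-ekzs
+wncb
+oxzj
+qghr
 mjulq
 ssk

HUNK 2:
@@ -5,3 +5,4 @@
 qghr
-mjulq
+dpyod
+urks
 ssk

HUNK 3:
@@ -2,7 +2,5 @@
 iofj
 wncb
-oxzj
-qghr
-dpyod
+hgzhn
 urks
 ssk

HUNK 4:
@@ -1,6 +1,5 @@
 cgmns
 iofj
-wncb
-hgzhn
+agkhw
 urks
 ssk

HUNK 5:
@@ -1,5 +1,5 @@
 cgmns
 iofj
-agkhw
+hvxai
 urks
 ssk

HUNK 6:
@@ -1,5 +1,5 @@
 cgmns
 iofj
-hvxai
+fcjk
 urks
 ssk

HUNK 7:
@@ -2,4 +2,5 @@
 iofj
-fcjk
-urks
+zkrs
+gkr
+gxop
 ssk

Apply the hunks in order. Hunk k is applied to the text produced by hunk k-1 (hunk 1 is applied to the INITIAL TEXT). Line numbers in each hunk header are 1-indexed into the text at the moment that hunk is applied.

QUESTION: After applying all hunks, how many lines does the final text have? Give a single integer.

Answer: 6

Derivation:
Hunk 1: at line 1 remove [atsl,ekzs] add [wncb,oxzj,qghr] -> 7 lines: cgmns iofj wncb oxzj qghr mjulq ssk
Hunk 2: at line 5 remove [mjulq] add [dpyod,urks] -> 8 lines: cgmns iofj wncb oxzj qghr dpyod urks ssk
Hunk 3: at line 2 remove [oxzj,qghr,dpyod] add [hgzhn] -> 6 lines: cgmns iofj wncb hgzhn urks ssk
Hunk 4: at line 1 remove [wncb,hgzhn] add [agkhw] -> 5 lines: cgmns iofj agkhw urks ssk
Hunk 5: at line 1 remove [agkhw] add [hvxai] -> 5 lines: cgmns iofj hvxai urks ssk
Hunk 6: at line 1 remove [hvxai] add [fcjk] -> 5 lines: cgmns iofj fcjk urks ssk
Hunk 7: at line 2 remove [fcjk,urks] add [zkrs,gkr,gxop] -> 6 lines: cgmns iofj zkrs gkr gxop ssk
Final line count: 6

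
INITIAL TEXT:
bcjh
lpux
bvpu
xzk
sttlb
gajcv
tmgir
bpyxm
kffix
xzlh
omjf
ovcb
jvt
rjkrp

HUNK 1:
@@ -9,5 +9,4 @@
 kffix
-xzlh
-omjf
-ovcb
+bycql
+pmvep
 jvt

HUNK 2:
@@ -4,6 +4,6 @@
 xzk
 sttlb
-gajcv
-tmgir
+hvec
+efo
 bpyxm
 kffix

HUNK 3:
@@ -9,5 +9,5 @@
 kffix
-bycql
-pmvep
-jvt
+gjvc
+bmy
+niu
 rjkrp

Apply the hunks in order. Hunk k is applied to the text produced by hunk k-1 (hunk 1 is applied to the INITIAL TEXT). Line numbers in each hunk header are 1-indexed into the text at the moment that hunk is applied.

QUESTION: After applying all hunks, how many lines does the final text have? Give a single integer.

Answer: 13

Derivation:
Hunk 1: at line 9 remove [xzlh,omjf,ovcb] add [bycql,pmvep] -> 13 lines: bcjh lpux bvpu xzk sttlb gajcv tmgir bpyxm kffix bycql pmvep jvt rjkrp
Hunk 2: at line 4 remove [gajcv,tmgir] add [hvec,efo] -> 13 lines: bcjh lpux bvpu xzk sttlb hvec efo bpyxm kffix bycql pmvep jvt rjkrp
Hunk 3: at line 9 remove [bycql,pmvep,jvt] add [gjvc,bmy,niu] -> 13 lines: bcjh lpux bvpu xzk sttlb hvec efo bpyxm kffix gjvc bmy niu rjkrp
Final line count: 13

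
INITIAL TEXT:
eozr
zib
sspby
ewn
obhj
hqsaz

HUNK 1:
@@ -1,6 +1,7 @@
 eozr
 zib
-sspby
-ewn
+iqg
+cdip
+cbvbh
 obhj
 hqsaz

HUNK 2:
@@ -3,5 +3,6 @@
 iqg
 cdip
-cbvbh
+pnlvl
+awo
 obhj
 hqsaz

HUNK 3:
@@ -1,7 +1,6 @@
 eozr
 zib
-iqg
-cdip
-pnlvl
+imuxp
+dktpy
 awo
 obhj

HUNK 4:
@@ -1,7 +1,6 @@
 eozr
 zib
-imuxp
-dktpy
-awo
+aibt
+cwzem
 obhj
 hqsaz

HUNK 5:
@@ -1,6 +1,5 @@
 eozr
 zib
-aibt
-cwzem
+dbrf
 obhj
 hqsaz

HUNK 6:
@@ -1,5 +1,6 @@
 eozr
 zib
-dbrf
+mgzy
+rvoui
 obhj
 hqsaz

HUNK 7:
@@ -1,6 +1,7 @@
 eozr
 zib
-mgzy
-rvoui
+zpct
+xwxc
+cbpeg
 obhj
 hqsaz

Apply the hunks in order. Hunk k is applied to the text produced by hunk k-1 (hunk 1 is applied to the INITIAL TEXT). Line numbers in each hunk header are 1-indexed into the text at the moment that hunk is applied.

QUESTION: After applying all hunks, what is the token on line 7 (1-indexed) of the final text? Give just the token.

Answer: hqsaz

Derivation:
Hunk 1: at line 1 remove [sspby,ewn] add [iqg,cdip,cbvbh] -> 7 lines: eozr zib iqg cdip cbvbh obhj hqsaz
Hunk 2: at line 3 remove [cbvbh] add [pnlvl,awo] -> 8 lines: eozr zib iqg cdip pnlvl awo obhj hqsaz
Hunk 3: at line 1 remove [iqg,cdip,pnlvl] add [imuxp,dktpy] -> 7 lines: eozr zib imuxp dktpy awo obhj hqsaz
Hunk 4: at line 1 remove [imuxp,dktpy,awo] add [aibt,cwzem] -> 6 lines: eozr zib aibt cwzem obhj hqsaz
Hunk 5: at line 1 remove [aibt,cwzem] add [dbrf] -> 5 lines: eozr zib dbrf obhj hqsaz
Hunk 6: at line 1 remove [dbrf] add [mgzy,rvoui] -> 6 lines: eozr zib mgzy rvoui obhj hqsaz
Hunk 7: at line 1 remove [mgzy,rvoui] add [zpct,xwxc,cbpeg] -> 7 lines: eozr zib zpct xwxc cbpeg obhj hqsaz
Final line 7: hqsaz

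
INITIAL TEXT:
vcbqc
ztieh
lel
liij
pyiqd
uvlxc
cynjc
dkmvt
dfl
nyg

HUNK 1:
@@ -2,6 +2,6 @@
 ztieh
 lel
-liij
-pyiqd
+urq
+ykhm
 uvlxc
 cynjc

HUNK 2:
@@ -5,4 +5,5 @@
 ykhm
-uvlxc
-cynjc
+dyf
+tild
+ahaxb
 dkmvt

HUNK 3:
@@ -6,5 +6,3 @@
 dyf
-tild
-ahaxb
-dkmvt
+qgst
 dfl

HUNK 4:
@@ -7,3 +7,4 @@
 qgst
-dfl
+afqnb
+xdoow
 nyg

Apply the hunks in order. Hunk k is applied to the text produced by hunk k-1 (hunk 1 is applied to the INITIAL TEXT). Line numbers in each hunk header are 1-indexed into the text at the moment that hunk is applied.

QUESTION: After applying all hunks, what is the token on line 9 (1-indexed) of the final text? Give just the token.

Answer: xdoow

Derivation:
Hunk 1: at line 2 remove [liij,pyiqd] add [urq,ykhm] -> 10 lines: vcbqc ztieh lel urq ykhm uvlxc cynjc dkmvt dfl nyg
Hunk 2: at line 5 remove [uvlxc,cynjc] add [dyf,tild,ahaxb] -> 11 lines: vcbqc ztieh lel urq ykhm dyf tild ahaxb dkmvt dfl nyg
Hunk 3: at line 6 remove [tild,ahaxb,dkmvt] add [qgst] -> 9 lines: vcbqc ztieh lel urq ykhm dyf qgst dfl nyg
Hunk 4: at line 7 remove [dfl] add [afqnb,xdoow] -> 10 lines: vcbqc ztieh lel urq ykhm dyf qgst afqnb xdoow nyg
Final line 9: xdoow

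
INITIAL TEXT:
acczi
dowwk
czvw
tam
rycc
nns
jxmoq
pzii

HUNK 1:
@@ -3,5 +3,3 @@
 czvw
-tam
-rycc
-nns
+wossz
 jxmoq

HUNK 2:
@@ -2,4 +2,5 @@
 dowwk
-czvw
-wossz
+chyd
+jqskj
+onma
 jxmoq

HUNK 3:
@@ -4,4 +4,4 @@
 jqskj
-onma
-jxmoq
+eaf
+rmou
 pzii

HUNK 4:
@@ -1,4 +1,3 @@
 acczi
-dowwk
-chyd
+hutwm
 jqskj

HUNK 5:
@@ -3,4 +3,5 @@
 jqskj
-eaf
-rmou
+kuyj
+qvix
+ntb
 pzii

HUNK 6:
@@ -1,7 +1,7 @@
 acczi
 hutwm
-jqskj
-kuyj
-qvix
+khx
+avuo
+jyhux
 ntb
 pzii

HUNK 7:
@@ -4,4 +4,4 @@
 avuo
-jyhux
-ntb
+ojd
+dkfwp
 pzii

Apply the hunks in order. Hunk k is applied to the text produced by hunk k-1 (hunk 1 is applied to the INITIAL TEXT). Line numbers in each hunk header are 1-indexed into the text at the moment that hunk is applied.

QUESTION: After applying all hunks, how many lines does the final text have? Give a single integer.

Answer: 7

Derivation:
Hunk 1: at line 3 remove [tam,rycc,nns] add [wossz] -> 6 lines: acczi dowwk czvw wossz jxmoq pzii
Hunk 2: at line 2 remove [czvw,wossz] add [chyd,jqskj,onma] -> 7 lines: acczi dowwk chyd jqskj onma jxmoq pzii
Hunk 3: at line 4 remove [onma,jxmoq] add [eaf,rmou] -> 7 lines: acczi dowwk chyd jqskj eaf rmou pzii
Hunk 4: at line 1 remove [dowwk,chyd] add [hutwm] -> 6 lines: acczi hutwm jqskj eaf rmou pzii
Hunk 5: at line 3 remove [eaf,rmou] add [kuyj,qvix,ntb] -> 7 lines: acczi hutwm jqskj kuyj qvix ntb pzii
Hunk 6: at line 1 remove [jqskj,kuyj,qvix] add [khx,avuo,jyhux] -> 7 lines: acczi hutwm khx avuo jyhux ntb pzii
Hunk 7: at line 4 remove [jyhux,ntb] add [ojd,dkfwp] -> 7 lines: acczi hutwm khx avuo ojd dkfwp pzii
Final line count: 7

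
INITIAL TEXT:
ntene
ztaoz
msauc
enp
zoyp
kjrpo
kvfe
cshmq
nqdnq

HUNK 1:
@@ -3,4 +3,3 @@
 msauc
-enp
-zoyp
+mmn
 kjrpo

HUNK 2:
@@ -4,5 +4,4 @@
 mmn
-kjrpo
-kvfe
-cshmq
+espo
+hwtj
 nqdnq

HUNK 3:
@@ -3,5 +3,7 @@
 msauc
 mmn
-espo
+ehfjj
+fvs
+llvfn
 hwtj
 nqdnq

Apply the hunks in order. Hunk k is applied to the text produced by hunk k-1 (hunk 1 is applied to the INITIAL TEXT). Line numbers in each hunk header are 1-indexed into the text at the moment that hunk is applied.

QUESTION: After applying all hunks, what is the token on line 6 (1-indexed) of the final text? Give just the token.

Answer: fvs

Derivation:
Hunk 1: at line 3 remove [enp,zoyp] add [mmn] -> 8 lines: ntene ztaoz msauc mmn kjrpo kvfe cshmq nqdnq
Hunk 2: at line 4 remove [kjrpo,kvfe,cshmq] add [espo,hwtj] -> 7 lines: ntene ztaoz msauc mmn espo hwtj nqdnq
Hunk 3: at line 3 remove [espo] add [ehfjj,fvs,llvfn] -> 9 lines: ntene ztaoz msauc mmn ehfjj fvs llvfn hwtj nqdnq
Final line 6: fvs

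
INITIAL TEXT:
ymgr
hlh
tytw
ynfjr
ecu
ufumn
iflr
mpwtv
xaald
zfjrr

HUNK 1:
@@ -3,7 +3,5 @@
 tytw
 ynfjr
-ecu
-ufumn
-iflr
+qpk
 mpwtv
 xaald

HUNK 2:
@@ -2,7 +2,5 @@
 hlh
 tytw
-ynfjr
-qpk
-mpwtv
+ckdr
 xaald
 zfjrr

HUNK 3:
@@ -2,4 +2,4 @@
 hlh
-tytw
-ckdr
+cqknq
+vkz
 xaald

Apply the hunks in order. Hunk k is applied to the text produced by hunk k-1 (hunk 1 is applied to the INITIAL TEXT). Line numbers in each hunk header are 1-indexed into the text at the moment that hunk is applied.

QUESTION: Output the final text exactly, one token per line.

Hunk 1: at line 3 remove [ecu,ufumn,iflr] add [qpk] -> 8 lines: ymgr hlh tytw ynfjr qpk mpwtv xaald zfjrr
Hunk 2: at line 2 remove [ynfjr,qpk,mpwtv] add [ckdr] -> 6 lines: ymgr hlh tytw ckdr xaald zfjrr
Hunk 3: at line 2 remove [tytw,ckdr] add [cqknq,vkz] -> 6 lines: ymgr hlh cqknq vkz xaald zfjrr

Answer: ymgr
hlh
cqknq
vkz
xaald
zfjrr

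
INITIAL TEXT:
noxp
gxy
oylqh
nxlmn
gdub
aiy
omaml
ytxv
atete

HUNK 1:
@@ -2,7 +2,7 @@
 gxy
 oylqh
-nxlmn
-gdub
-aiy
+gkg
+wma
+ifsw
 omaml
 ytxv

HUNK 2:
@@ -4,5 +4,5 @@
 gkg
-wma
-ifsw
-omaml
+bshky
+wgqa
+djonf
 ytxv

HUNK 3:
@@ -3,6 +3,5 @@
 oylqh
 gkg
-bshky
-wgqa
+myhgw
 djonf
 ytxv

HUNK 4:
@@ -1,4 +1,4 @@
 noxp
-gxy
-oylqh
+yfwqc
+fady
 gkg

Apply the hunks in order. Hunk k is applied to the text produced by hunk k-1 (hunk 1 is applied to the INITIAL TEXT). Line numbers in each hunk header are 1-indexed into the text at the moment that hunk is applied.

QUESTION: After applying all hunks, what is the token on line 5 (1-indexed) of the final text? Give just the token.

Answer: myhgw

Derivation:
Hunk 1: at line 2 remove [nxlmn,gdub,aiy] add [gkg,wma,ifsw] -> 9 lines: noxp gxy oylqh gkg wma ifsw omaml ytxv atete
Hunk 2: at line 4 remove [wma,ifsw,omaml] add [bshky,wgqa,djonf] -> 9 lines: noxp gxy oylqh gkg bshky wgqa djonf ytxv atete
Hunk 3: at line 3 remove [bshky,wgqa] add [myhgw] -> 8 lines: noxp gxy oylqh gkg myhgw djonf ytxv atete
Hunk 4: at line 1 remove [gxy,oylqh] add [yfwqc,fady] -> 8 lines: noxp yfwqc fady gkg myhgw djonf ytxv atete
Final line 5: myhgw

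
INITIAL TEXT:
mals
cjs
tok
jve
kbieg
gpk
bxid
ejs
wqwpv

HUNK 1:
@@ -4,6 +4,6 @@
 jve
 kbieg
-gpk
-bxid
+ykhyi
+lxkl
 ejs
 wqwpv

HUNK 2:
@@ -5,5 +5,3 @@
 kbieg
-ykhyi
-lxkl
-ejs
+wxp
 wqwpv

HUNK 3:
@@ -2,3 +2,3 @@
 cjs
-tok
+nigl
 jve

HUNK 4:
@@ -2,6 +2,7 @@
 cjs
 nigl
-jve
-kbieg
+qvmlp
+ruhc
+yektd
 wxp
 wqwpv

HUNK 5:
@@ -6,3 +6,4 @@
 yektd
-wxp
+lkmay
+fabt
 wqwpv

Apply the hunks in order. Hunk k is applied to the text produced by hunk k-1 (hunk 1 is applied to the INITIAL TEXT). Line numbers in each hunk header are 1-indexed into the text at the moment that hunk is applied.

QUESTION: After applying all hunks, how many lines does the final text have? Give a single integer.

Answer: 9

Derivation:
Hunk 1: at line 4 remove [gpk,bxid] add [ykhyi,lxkl] -> 9 lines: mals cjs tok jve kbieg ykhyi lxkl ejs wqwpv
Hunk 2: at line 5 remove [ykhyi,lxkl,ejs] add [wxp] -> 7 lines: mals cjs tok jve kbieg wxp wqwpv
Hunk 3: at line 2 remove [tok] add [nigl] -> 7 lines: mals cjs nigl jve kbieg wxp wqwpv
Hunk 4: at line 2 remove [jve,kbieg] add [qvmlp,ruhc,yektd] -> 8 lines: mals cjs nigl qvmlp ruhc yektd wxp wqwpv
Hunk 5: at line 6 remove [wxp] add [lkmay,fabt] -> 9 lines: mals cjs nigl qvmlp ruhc yektd lkmay fabt wqwpv
Final line count: 9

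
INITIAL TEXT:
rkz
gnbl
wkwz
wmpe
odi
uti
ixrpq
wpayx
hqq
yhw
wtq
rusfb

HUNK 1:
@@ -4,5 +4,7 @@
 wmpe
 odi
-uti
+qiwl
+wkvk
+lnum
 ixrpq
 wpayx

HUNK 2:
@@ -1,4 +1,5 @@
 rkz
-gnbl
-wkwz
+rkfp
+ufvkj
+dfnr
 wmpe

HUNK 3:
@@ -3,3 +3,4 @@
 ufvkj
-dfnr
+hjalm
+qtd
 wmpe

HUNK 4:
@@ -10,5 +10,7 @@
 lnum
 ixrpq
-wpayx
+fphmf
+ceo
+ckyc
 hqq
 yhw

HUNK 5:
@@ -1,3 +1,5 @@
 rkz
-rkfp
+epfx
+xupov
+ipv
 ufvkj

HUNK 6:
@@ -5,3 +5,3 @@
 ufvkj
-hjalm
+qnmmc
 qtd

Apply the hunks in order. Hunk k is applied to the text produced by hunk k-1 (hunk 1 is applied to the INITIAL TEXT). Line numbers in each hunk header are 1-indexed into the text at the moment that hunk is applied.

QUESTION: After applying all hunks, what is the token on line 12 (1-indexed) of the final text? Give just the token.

Answer: lnum

Derivation:
Hunk 1: at line 4 remove [uti] add [qiwl,wkvk,lnum] -> 14 lines: rkz gnbl wkwz wmpe odi qiwl wkvk lnum ixrpq wpayx hqq yhw wtq rusfb
Hunk 2: at line 1 remove [gnbl,wkwz] add [rkfp,ufvkj,dfnr] -> 15 lines: rkz rkfp ufvkj dfnr wmpe odi qiwl wkvk lnum ixrpq wpayx hqq yhw wtq rusfb
Hunk 3: at line 3 remove [dfnr] add [hjalm,qtd] -> 16 lines: rkz rkfp ufvkj hjalm qtd wmpe odi qiwl wkvk lnum ixrpq wpayx hqq yhw wtq rusfb
Hunk 4: at line 10 remove [wpayx] add [fphmf,ceo,ckyc] -> 18 lines: rkz rkfp ufvkj hjalm qtd wmpe odi qiwl wkvk lnum ixrpq fphmf ceo ckyc hqq yhw wtq rusfb
Hunk 5: at line 1 remove [rkfp] add [epfx,xupov,ipv] -> 20 lines: rkz epfx xupov ipv ufvkj hjalm qtd wmpe odi qiwl wkvk lnum ixrpq fphmf ceo ckyc hqq yhw wtq rusfb
Hunk 6: at line 5 remove [hjalm] add [qnmmc] -> 20 lines: rkz epfx xupov ipv ufvkj qnmmc qtd wmpe odi qiwl wkvk lnum ixrpq fphmf ceo ckyc hqq yhw wtq rusfb
Final line 12: lnum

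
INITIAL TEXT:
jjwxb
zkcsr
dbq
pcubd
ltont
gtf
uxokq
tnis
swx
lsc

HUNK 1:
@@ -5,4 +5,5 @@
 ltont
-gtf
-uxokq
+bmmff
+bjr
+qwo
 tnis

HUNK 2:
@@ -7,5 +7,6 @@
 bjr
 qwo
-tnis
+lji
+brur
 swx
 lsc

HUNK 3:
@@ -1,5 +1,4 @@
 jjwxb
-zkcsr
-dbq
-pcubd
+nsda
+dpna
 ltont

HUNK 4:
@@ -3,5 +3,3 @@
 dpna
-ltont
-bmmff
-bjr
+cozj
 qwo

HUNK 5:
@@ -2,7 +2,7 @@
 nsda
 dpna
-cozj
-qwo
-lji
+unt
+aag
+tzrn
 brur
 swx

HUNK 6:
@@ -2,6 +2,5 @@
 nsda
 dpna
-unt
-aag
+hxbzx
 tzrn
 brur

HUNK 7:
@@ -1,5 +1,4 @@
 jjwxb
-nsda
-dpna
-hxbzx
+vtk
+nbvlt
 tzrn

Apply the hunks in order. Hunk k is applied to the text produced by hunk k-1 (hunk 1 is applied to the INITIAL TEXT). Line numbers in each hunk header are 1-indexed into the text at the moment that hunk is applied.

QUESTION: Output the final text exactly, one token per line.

Hunk 1: at line 5 remove [gtf,uxokq] add [bmmff,bjr,qwo] -> 11 lines: jjwxb zkcsr dbq pcubd ltont bmmff bjr qwo tnis swx lsc
Hunk 2: at line 7 remove [tnis] add [lji,brur] -> 12 lines: jjwxb zkcsr dbq pcubd ltont bmmff bjr qwo lji brur swx lsc
Hunk 3: at line 1 remove [zkcsr,dbq,pcubd] add [nsda,dpna] -> 11 lines: jjwxb nsda dpna ltont bmmff bjr qwo lji brur swx lsc
Hunk 4: at line 3 remove [ltont,bmmff,bjr] add [cozj] -> 9 lines: jjwxb nsda dpna cozj qwo lji brur swx lsc
Hunk 5: at line 2 remove [cozj,qwo,lji] add [unt,aag,tzrn] -> 9 lines: jjwxb nsda dpna unt aag tzrn brur swx lsc
Hunk 6: at line 2 remove [unt,aag] add [hxbzx] -> 8 lines: jjwxb nsda dpna hxbzx tzrn brur swx lsc
Hunk 7: at line 1 remove [nsda,dpna,hxbzx] add [vtk,nbvlt] -> 7 lines: jjwxb vtk nbvlt tzrn brur swx lsc

Answer: jjwxb
vtk
nbvlt
tzrn
brur
swx
lsc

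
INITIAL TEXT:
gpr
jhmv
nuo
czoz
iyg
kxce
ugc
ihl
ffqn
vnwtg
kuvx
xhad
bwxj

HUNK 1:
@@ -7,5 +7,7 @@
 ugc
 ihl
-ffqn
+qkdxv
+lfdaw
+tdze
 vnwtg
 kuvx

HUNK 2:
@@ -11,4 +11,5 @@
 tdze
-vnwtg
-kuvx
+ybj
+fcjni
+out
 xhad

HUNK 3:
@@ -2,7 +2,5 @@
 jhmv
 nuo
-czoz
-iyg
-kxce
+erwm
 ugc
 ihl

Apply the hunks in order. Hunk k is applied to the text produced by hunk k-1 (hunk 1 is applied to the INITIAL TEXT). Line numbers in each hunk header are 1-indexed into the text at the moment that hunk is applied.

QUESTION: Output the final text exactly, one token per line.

Answer: gpr
jhmv
nuo
erwm
ugc
ihl
qkdxv
lfdaw
tdze
ybj
fcjni
out
xhad
bwxj

Derivation:
Hunk 1: at line 7 remove [ffqn] add [qkdxv,lfdaw,tdze] -> 15 lines: gpr jhmv nuo czoz iyg kxce ugc ihl qkdxv lfdaw tdze vnwtg kuvx xhad bwxj
Hunk 2: at line 11 remove [vnwtg,kuvx] add [ybj,fcjni,out] -> 16 lines: gpr jhmv nuo czoz iyg kxce ugc ihl qkdxv lfdaw tdze ybj fcjni out xhad bwxj
Hunk 3: at line 2 remove [czoz,iyg,kxce] add [erwm] -> 14 lines: gpr jhmv nuo erwm ugc ihl qkdxv lfdaw tdze ybj fcjni out xhad bwxj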